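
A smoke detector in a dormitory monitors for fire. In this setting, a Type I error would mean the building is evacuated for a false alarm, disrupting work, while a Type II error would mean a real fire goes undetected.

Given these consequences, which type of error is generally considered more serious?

Type II error

The Type II consequence (a real fire goes undetected) is more severe than the Type I consequence (the building is evacuated for a false alarm, disrupting work).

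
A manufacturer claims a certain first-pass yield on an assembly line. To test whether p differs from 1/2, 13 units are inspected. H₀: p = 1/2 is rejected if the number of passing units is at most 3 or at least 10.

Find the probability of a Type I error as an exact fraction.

Under H₀, S ~ Binomial(13, 1/2); α is the probability of landing in either tail, P(S ≤ 3) + P(S ≥ 10).
The two tails are symmetric, so α = 2·(1 + 13 + 78 + 286)/2^13 = 756/8192 = 189/2048.

189/2048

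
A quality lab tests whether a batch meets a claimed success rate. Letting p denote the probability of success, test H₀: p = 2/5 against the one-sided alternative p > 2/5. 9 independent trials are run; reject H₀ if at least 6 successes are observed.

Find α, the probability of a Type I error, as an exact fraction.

α = P(reject H₀ | H₀ true) = P(S ≥ 6 | p = 2/5), with S ~ Binomial(9, 2/5).
P(S ≥ 6) = Σ_{j=6}^{9} C(9,j)·(2/5)^j·(3/5)^{9-j} = 194048/1953125.

194048/1953125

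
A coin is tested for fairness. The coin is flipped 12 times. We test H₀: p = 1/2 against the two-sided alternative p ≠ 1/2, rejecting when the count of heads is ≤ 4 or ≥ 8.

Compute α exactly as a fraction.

397/1024

α = P(K ≤ 4 or K ≥ 8 | p = 1/2), K ~ Binomial(12, 1/2).
The two tails are symmetric, so α = 2·(1 + 12 + 66 + 220 + 495)/2^12 = 1588/4096 = 397/1024.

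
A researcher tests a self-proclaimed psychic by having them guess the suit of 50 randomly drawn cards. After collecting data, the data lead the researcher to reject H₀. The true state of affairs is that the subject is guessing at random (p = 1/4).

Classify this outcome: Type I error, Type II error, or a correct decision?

The conventional null hypothesis here is that the subject is guessing at random (p = 1/4).
H₀ was rejected, but H₀ is actually true.
Rejecting a true null hypothesis is a Type I error (false positive).

Type I error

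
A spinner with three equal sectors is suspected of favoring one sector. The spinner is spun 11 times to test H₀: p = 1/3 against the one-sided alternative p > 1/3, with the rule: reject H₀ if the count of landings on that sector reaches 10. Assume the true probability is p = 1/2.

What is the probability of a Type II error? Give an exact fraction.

A Type II error is failing to reject when Ha holds: with p = 1/2, β = P(Y ≤ 9).
Adding the binomial probabilities P(Y=0)+…+P(Y=9) at p = 1/2 gives 509/512.

509/512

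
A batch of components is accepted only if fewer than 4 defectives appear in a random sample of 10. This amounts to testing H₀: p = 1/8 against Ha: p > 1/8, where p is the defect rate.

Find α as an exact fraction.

Under H₀, S ~ Binomial(10, 1/8); the Type I error rate is P(S ≥ 4).
α = 1 − P(S ≤ 3) = 1 − 261063131/268435456 = 7372325/268435456.

7372325/268435456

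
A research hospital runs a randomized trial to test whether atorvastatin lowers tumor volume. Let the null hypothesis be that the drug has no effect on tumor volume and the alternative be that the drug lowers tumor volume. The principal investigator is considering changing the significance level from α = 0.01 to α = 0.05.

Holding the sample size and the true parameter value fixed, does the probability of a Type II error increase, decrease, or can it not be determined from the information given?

Relaxing α lowers the evidence threshold; under Ha, outcomes that previously fell short now trigger rejection.

It decreases.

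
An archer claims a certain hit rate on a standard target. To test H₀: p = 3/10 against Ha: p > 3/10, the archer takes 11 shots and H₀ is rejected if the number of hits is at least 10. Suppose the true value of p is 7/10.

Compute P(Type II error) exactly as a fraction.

2217524751/2500000000

A Type II error is failing to reject when Ha holds: with p = 7/10, β = P(K ≤ 9).
Adding the binomial probabilities P(K=0)+…+P(K=9) at p = 7/10 gives 2217524751/2500000000.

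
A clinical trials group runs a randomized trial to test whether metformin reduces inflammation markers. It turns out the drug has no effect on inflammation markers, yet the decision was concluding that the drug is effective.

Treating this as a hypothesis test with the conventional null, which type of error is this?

The null hypothesis here is that the drug has no effect on inflammation markers.
'Concluding that the drug is effective' corresponds to rejecting H₀.
H₀ was rejected but H₀ is true — a Type I error (false positive).

Type I error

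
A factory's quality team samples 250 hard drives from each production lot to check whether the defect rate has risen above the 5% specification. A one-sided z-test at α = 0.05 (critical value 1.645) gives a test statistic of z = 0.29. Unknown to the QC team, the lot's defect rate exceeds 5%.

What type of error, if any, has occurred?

The conventional null hypothesis is that the lot's defect rate is 5% (within specification).
Since z = 0.29 ≤ z* = 1.645, H₀ is not rejected.
H₀ is false (actually the lot's defect rate exceeds 5%).
Failing to reject a false H₀ is a Type II error.

Type II error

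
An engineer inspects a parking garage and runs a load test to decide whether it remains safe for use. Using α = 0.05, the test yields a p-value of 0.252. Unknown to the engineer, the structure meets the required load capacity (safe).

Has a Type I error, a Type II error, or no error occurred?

Neither — the decision is correct.

The conventional null hypothesis is that the structure meets the required load capacity (safe).
Since p = 0.252 ≥ α = 0.05, H₀ is not rejected.
H₀ is true (actually the structure meets the required load capacity (safe)).
The decision matches the true state — no error.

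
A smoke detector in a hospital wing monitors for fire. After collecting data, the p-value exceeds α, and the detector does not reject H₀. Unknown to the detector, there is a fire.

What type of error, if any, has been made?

Type II error

The conventional null hypothesis here is that there is no fire.
H₀ was not rejected, but H₀ is actually false.
Failing to reject a false null hypothesis is a Type II error (false negative).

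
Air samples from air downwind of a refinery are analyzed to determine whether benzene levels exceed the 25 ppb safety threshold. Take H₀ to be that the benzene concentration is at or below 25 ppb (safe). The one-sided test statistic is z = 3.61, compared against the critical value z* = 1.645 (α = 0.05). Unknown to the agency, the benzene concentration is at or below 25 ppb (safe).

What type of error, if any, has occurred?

Type I error

Since z = 3.61 > z* = 1.645, H₀ is rejected.
H₀ is true (actually the benzene concentration is at or below 25 ppb (safe)).
Rejecting a true H₀ is a Type I error.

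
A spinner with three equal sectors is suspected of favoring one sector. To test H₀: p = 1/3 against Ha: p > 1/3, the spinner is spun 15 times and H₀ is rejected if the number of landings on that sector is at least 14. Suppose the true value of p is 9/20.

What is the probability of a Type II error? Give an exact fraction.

A Type II error is failing to reject when Ha holds: with p = 9/20, β = P(S ≤ 13).
Equivalently, β = 1 − P(S ≥ 14) = 16382009719056418393/16384000000000000000.

16382009719056418393/16384000000000000000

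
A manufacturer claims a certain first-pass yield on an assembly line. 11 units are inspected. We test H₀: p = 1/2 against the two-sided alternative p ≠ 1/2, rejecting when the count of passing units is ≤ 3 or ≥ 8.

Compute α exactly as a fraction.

α = P(S ≤ 3 or S ≥ 8 | p = 1/2), S ~ Binomial(11, 1/2).
By symmetry, α = 2·P(S ≤ 3) = 2·(1 + 11 + 55 + 165)/2048 = 464/2048 = 29/128.

29/128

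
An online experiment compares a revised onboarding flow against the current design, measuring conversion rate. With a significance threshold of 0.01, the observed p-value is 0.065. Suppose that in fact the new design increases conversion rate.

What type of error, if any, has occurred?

Type II error

The conventional null hypothesis is that the new design has no effect on conversion rate.
Since p = 0.065 ≥ α = 0.01, H₀ is not rejected.
H₀ is false (actually the new design increases conversion rate).
Failing to reject a false H₀ is a Type II error.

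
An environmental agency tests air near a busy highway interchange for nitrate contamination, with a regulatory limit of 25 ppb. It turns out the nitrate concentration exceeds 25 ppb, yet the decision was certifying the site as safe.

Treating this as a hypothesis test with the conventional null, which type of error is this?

The null hypothesis here is that the nitrate concentration is at or below 25 ppb (safe).
'Certifying the site as safe' corresponds to failing to reject H₀.
H₀ was not rejected but H₀ is false — a Type II error (false negative).

Type II error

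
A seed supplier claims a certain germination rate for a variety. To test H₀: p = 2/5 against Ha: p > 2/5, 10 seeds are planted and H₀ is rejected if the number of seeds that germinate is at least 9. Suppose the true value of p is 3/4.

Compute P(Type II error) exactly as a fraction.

792697/1048576

A Type II error is failing to reject when Ha holds: with p = 3/4, β = P(Y ≤ 8).
Summing C(10,j)·(3/4)^j·(1/4)^{10-j} for j = 0..8 gives 792697/1048576.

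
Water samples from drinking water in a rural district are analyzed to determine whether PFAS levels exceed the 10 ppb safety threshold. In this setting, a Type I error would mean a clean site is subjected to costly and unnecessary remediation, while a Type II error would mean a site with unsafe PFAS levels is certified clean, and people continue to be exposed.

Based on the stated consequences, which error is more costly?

Type II error

The Type II consequence (a site with unsafe PFAS levels is certified clean, and people continue to be exposed) is more severe than the Type I consequence (a clean site is subjected to costly and unnecessary remediation).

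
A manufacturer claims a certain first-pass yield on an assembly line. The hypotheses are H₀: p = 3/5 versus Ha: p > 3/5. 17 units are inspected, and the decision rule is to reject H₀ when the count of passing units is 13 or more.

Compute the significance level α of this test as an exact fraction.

19225941057/152587890625

Under H₀, Y ~ Binomial(17, 3/5), and α = P(Y ≥ 13).
Summing C(17,j)(3/5)^j(2/5)^{17−j} for j = 13,…,17 gives 19225941057/152587890625.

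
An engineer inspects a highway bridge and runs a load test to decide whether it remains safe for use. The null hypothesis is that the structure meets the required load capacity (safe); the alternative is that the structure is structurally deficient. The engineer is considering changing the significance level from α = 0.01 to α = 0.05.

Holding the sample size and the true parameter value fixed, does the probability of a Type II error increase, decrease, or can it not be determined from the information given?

It decreases.

A larger α widens the rejection region, so when the alternative is true more outcomes lead to rejection — failing to reject becomes less likely.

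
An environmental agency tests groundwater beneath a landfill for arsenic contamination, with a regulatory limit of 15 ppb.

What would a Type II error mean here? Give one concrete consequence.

A Type II error would mean concluding that the arsenic concentration is at or below 15 ppb (safe) (or at least failing to establish that the arsenic concentration exceeds 15 ppb) when in fact the arsenic concentration exceeds 15 ppb. Consequence: a site with unsafe arsenic levels is certified clean, and people continue to be exposed.

With the conventional null hypothesis that the arsenic concentration is at or below 15 ppb (safe):
A Type II error is failing to reject H₀ when H₀ is false.
Here that means certifying the site as safe when actually the arsenic concentration exceeds 15 ppb.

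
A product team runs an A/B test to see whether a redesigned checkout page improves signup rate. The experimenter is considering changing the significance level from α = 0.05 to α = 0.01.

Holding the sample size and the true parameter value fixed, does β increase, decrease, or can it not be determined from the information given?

It increases.

Lowering α raises the bar for rejection; under Ha, the test now fails to reject on outcomes it previously would have rejected.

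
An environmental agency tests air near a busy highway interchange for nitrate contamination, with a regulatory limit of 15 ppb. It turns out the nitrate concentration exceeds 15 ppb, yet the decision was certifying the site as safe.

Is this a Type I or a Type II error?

Type II error

The null hypothesis here is that the nitrate concentration is at or below 15 ppb (safe).
'Certifying the site as safe' corresponds to failing to reject H₀.
H₀ was not rejected but H₀ is false — a Type II error (false negative).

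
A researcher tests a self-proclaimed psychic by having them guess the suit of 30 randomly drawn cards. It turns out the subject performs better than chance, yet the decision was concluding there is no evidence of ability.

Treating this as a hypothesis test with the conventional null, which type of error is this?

The null hypothesis here is that the subject is guessing at random (p = 1/4).
'Concluding there is no evidence of ability' corresponds to failing to reject H₀.
H₀ was not rejected but H₀ is false — a Type II error (false negative).

Type II error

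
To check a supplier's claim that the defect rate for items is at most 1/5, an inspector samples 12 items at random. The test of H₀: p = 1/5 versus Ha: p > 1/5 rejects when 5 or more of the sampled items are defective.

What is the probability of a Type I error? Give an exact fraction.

3542749/48828125

Under H₀, K ~ Binomial(12, 1/5); the Type I error rate is P(K ≥ 5).
Via the complement, α = 1 − Σ_{j=0}^{4} C(12,j)(1/5)^j(4/5)^{12-j} = 3542749/48828125.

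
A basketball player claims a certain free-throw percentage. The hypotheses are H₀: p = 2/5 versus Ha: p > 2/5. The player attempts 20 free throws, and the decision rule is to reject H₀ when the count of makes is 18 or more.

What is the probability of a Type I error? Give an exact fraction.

480772096/95367431640625

α = P(reject H₀ | H₀ true) = P(Y ≥ 18 | p = 2/5), with Y ~ Binomial(20, 2/5).
Adding the binomial terms for j = 18 through 20 with p = 2/5 yields 480772096/95367431640625.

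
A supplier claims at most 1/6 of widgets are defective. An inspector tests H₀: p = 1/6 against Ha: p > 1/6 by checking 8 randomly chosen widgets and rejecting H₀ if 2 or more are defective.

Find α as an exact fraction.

663991/1679616

α = P(reject H₀ | H₀ true) = P(S ≥ 2 | p = 1/6), S ~ Binomial(8, 1/6).
Via the complement, α = 1 − Σ_{j=0}^{1} C(8,j)(1/6)^j(5/6)^{8-j} = 663991/1679616.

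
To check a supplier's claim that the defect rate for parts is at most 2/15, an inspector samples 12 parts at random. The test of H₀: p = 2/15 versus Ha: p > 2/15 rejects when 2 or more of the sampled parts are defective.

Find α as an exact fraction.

63436403311256/129746337890625

Under H₀, S ~ Binomial(12, 2/15); the Type I error rate is P(S ≥ 2).
α = 1 − P(S ≤ 1) = 1 − 66309934579369/129746337890625 = 63436403311256/129746337890625.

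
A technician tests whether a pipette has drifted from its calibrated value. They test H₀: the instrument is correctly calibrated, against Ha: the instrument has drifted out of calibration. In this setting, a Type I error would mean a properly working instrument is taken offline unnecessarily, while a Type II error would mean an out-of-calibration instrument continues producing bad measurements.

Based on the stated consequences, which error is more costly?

Type II error

The Type II consequence (an out-of-calibration instrument continues producing bad measurements) is more severe than the Type I consequence (a properly working instrument is taken offline unnecessarily).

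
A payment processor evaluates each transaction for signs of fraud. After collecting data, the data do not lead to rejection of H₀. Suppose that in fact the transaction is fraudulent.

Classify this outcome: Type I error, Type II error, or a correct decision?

The conventional null hypothesis here is that the transaction is legitimate.
H₀ was not rejected, but H₀ is actually false.
Failing to reject a false null hypothesis is a Type II error (false negative).

Type II error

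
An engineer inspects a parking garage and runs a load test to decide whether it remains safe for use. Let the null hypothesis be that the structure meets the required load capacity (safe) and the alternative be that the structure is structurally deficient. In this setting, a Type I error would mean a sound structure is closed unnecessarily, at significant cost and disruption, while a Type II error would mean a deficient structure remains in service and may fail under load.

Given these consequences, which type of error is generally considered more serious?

Type II error

The Type II consequence (a deficient structure remains in service and may fail under load) is more severe than the Type I consequence (a sound structure is closed unnecessarily, at significant cost and disruption).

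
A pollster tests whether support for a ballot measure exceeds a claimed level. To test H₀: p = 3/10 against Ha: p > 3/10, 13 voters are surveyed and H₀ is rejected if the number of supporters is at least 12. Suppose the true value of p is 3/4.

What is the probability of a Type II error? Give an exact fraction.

3662863/4194304

A Type II error is failing to reject when Ha holds: with p = 3/4, β = P(Y ≤ 11).
Adding the binomial probabilities P(Y=0)+…+P(Y=11) at p = 3/4 gives 3662863/4194304.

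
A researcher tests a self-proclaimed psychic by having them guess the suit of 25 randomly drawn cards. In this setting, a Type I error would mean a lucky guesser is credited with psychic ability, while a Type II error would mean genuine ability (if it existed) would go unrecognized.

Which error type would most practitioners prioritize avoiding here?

Type I error

The Type I consequence (a lucky guesser is credited with psychic ability) is more severe than the Type II consequence (genuine ability (if it existed) would go unrecognized).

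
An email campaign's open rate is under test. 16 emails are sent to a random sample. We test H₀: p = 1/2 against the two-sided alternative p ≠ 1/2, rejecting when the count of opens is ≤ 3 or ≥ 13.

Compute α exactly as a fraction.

Under H₀, X ~ Binomial(16, 1/2); α is the probability of landing in either tail, P(X ≤ 3) + P(X ≥ 13).
The two tails are symmetric, so α = 2·(1 + 16 + 120 + 560)/2^16 = 1394/65536 = 697/32768.

697/32768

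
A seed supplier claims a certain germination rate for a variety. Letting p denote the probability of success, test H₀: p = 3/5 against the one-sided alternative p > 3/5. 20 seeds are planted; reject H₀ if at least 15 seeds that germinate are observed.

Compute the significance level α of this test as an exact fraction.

11978051445297/95367431640625

Under H₀, S ~ Binomial(20, 3/5), and α = P(S ≥ 15).
Summing C(20,j)(3/5)^j(2/5)^{20−j} for j = 15,…,20 gives 11978051445297/95367431640625.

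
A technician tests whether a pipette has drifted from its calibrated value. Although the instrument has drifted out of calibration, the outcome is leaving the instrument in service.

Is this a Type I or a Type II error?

The null hypothesis here is that the instrument is correctly calibrated.
'Leaving the instrument in service' corresponds to failing to reject H₀.
H₀ was not rejected but H₀ is false — a Type II error (false negative).

Type II error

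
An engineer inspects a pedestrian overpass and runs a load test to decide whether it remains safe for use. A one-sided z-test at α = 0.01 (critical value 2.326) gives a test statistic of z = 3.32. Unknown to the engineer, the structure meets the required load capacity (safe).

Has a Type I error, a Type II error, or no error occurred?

Type I error

The conventional null hypothesis is that the structure meets the required load capacity (safe).
Since z = 3.32 > z* = 2.326, H₀ is rejected.
H₀ is true (actually the structure meets the required load capacity (safe)).
Rejecting a true H₀ is a Type I error.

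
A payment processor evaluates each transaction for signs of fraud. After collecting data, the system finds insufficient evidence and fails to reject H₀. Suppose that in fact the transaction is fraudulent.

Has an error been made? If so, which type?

Type II error

The conventional null hypothesis here is that the transaction is legitimate.
H₀ was not rejected, but H₀ is actually false.
Failing to reject a false null hypothesis is a Type II error (false negative).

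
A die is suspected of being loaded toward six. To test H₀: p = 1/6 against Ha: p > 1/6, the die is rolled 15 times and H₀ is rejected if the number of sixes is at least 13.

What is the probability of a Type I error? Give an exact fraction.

2701/470184984576

The Type I error probability is α = P(X ≥ 13) computed under H₀, where X ~ Binomial(15, 1/6).
Adding the binomial terms for j = 13 through 15 with p = 1/6 yields 2701/470184984576.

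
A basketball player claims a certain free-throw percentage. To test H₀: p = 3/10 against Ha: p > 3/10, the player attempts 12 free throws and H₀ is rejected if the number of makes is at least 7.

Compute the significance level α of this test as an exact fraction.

19300421529/500000000000

The Type I error probability is α = P(Y ≥ 7) computed under H₀, where Y ~ Binomial(12, 3/10).
Adding the binomial terms for j = 7 through 12 with p = 3/10 yields 19300421529/500000000000.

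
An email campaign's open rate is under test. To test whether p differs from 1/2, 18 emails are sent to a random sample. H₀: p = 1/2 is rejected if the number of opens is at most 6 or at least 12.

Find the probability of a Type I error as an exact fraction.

Under H₀, K ~ Binomial(18, 1/2); α is the probability of landing in either tail, P(K ≤ 6) + P(K ≥ 12).
The two tails are symmetric, so α = 2·(1 + 18 + 153 + 816 + 3060 + 8568 + 18564)/2^18 = 62360/262144 = 7795/32768.

7795/32768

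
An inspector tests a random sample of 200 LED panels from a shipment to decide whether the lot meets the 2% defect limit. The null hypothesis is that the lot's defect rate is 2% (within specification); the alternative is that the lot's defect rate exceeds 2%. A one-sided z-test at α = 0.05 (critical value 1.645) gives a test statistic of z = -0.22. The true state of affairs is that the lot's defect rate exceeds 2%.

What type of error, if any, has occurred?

Type II error

Since z = -0.22 ≤ z* = 1.645, H₀ is not rejected.
H₀ is false (actually the lot's defect rate exceeds 2%).
Failing to reject a false H₀ is a Type II error.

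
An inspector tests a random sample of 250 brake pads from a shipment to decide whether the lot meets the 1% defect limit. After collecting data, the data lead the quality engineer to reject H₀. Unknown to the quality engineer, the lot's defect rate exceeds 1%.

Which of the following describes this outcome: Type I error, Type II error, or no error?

The conventional null hypothesis here is that the lot's defect rate is 1% (within specification).
The test rejected a false H₀ — the decision matches the true state.

No error (correct decision).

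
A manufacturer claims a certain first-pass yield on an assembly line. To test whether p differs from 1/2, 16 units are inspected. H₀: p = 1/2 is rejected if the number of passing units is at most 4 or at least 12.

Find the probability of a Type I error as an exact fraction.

Under H₀, Y ~ Binomial(16, 1/2); α is the probability of landing in either tail, P(Y ≤ 4) + P(Y ≥ 12).
By symmetry, α = 2·P(Y ≤ 4) = 2·(1 + 16 + 120 + 560 + 1820)/65536 = 5034/65536 = 2517/32768.

2517/32768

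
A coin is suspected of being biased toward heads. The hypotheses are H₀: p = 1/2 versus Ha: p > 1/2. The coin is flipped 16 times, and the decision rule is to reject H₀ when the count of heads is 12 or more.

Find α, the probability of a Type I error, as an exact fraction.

2517/65536

The Type I error probability is α = P(Y ≥ 12) computed under H₀, where Y ~ Binomial(16, 1/2).
Summing the upper tail: (1820 + 560 + 120 + 16 + 1) / 2^16 = 2517/65536.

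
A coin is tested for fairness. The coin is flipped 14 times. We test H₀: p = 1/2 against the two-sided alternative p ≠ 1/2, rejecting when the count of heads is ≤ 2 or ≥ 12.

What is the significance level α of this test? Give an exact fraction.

The significance level is the null-hypothesis probability of the rejection region {≤2} ∪ {≥12}.
By symmetry, α = 2·P(S ≤ 2) = 2·(1 + 14 + 91)/16384 = 212/16384 = 53/4096.

53/4096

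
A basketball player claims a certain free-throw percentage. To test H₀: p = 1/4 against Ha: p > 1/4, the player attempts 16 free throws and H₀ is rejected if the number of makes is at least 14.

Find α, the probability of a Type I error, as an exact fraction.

Under H₀, S ~ Binomial(16, 1/4), and α = P(S ≥ 14).
Adding the binomial terms for j = 14 through 16 with p = 1/4 yields 1129/4294967296.

1129/4294967296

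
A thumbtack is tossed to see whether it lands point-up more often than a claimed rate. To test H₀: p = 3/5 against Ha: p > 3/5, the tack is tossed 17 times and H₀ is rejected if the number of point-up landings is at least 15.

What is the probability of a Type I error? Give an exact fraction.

α = P(reject H₀ | H₀ true) = P(S ≥ 15 | p = 3/5), with S ~ Binomial(17, 3/5).
Adding the binomial terms for j = 15 through 17 with p = 3/5 yields 1879706817/152587890625.

1879706817/152587890625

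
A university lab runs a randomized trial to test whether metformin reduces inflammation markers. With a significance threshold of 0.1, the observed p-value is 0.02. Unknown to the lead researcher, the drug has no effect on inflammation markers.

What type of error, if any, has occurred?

Type I error

The conventional null hypothesis is that the drug has no effect on inflammation markers.
Since p = 0.02 < α = 0.1, H₀ is rejected.
H₀ is true (actually the drug has no effect on inflammation markers).
Rejecting a true H₀ is a Type I error.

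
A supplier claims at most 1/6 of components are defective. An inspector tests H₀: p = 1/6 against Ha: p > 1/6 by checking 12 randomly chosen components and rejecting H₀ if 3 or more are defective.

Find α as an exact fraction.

702172961/2176782336

The significance level is the probability, assuming p = 1/6, of seeing 3 or more defectives in 12 draws.
α = 1 − P(K ≤ 2) = 1 − 1474609375/2176782336 = 702172961/2176782336.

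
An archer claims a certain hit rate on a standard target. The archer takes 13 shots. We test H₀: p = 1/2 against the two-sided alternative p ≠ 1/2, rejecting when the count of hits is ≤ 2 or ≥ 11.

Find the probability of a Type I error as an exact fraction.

23/1024

Under H₀, K ~ Binomial(13, 1/2); α is the probability of landing in either tail, P(K ≤ 2) + P(K ≥ 11).
Each tail has probability (1 + 13 + 78)/8192; doubling gives α = 184/8192 = 23/1024.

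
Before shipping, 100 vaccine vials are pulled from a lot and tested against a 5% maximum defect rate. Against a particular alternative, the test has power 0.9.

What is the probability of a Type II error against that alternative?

Power = 1 − β, so β = 1 − 0.9 = 0.1.

0.1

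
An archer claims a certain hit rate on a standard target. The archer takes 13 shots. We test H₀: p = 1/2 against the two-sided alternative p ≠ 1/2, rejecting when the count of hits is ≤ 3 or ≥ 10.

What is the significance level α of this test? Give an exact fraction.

189/2048

The significance level is the null-hypothesis probability of the rejection region {≤3} ∪ {≥10}.
By symmetry, α = 2·P(K ≤ 3) = 2·(1 + 13 + 78 + 286)/8192 = 756/8192 = 189/2048.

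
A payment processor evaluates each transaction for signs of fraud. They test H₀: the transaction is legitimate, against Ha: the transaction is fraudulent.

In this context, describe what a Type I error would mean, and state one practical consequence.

A Type I error is rejecting H₀ when H₀ is true.
Here that means blocking the transaction and freezing the card when actually the transaction is legitimate.

A Type I error would mean concluding that the transaction is fraudulent when in fact the transaction is legitimate. Consequence: a legitimate purchase is declined and the customer's card is frozen.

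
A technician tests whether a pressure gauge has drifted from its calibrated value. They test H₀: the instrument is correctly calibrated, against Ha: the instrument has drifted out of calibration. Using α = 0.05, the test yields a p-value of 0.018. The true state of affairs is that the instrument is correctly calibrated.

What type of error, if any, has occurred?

Since p = 0.018 < α = 0.05, H₀ is rejected.
H₀ is true (actually the instrument is correctly calibrated).
Rejecting a true H₀ is a Type I error.

Type I error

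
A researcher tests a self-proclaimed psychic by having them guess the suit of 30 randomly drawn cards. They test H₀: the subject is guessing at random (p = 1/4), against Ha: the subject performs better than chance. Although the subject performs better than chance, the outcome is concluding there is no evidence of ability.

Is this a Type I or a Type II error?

'Concluding there is no evidence of ability' corresponds to failing to reject H₀.
H₀ was not rejected but H₀ is false — a Type II error (false negative).

Type II error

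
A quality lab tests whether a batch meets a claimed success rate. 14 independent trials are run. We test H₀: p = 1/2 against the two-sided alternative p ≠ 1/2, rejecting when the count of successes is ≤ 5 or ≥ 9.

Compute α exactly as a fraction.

3473/8192

The significance level is the null-hypothesis probability of the rejection region {≤5} ∪ {≥9}.
The two tails are symmetric, so α = 2·(1 + 14 + 91 + 364 + 1001 + 2002)/2^14 = 6946/16384 = 3473/8192.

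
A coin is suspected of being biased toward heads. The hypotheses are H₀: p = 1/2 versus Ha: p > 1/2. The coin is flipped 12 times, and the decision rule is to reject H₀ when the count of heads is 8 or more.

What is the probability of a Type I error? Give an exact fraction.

The Type I error probability is α = P(S ≥ 8) computed under H₀, where S ~ Binomial(12, 1/2).
Summing the upper tail: (495 + 220 + 66 + 12 + 1) / 2^12 = 794/4096 = 397/2048.

397/2048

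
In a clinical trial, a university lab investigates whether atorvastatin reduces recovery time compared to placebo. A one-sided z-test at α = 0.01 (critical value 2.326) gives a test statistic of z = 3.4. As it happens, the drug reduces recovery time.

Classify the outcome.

The conventional null hypothesis is that the drug has no effect on recovery time.
Since z = 3.4 > z* = 2.326, H₀ is rejected.
H₀ is false (actually the drug reduces recovery time).
The decision matches the true state — no error.

No error (correct decision).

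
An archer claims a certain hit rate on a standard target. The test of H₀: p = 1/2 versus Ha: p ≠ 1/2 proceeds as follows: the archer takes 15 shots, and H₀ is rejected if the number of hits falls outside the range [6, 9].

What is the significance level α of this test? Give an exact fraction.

309/1024

Under H₀, S ~ Binomial(15, 1/2); α is the probability of landing in either tail, P(S ≤ 5) + P(S ≥ 10).
Each tail has probability (1 + 15 + 105 + 455 + 1365 + 3003)/32768; doubling gives α = 9888/32768 = 309/1024.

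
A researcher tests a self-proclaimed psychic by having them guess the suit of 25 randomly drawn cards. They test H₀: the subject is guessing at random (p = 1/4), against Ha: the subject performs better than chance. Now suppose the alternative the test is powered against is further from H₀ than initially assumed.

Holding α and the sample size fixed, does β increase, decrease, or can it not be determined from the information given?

It decreases.

A bigger departure from H₀ is easier for the test to detect, so it fails to reject less often.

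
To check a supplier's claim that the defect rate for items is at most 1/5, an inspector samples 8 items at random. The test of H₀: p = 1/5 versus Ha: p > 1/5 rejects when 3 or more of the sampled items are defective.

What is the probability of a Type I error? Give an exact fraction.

79329/390625

Under H₀, Y ~ Binomial(8, 1/5); the Type I error rate is P(Y ≥ 3).
α = 1 − P(Y ≤ 2) = 1 − 311296/390625 = 79329/390625.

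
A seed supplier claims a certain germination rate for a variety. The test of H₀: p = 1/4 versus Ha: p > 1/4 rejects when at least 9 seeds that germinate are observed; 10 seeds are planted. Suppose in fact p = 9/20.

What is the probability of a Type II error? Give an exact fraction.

10193896961809/10240000000000

β = P(fail to reject H₀ | Ha true) = P(S ≤ 8 | p = 9/20), S ~ Binomial(10, 9/20).
Adding the binomial probabilities P(S=0)+…+P(S=8) at p = 9/20 gives 10193896961809/10240000000000.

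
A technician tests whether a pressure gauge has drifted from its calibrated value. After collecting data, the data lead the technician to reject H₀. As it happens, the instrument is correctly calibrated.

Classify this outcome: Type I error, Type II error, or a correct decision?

Type I error

The conventional null hypothesis here is that the instrument is correctly calibrated.
H₀ was rejected, but H₀ is actually true.
Rejecting a true null hypothesis is a Type I error (false positive).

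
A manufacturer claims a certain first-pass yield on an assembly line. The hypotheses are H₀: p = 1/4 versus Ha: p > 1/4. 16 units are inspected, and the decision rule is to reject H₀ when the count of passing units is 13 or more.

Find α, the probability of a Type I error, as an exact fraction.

16249/4294967296

Under H₀, X ~ Binomial(16, 1/4), and α = P(X ≥ 13).
Summing C(16,j)(1/4)^j(3/4)^{16−j} for j = 13,…,16 gives 16249/4294967296.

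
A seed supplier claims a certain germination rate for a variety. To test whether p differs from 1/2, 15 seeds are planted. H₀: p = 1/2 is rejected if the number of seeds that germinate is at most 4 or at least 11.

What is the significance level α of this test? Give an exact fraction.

α = P(S ≤ 4 or S ≥ 11 | p = 1/2), S ~ Binomial(15, 1/2).
The two tails are symmetric, so α = 2·(1 + 15 + 105 + 455 + 1365)/2^15 = 3882/32768 = 1941/16384.

1941/16384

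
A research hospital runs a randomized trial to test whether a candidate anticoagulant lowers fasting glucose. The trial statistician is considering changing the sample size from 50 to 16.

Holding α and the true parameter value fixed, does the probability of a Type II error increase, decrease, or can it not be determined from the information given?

With less data the test statistic is noisier; under Ha, more outcomes land inside the acceptance region.

It increases.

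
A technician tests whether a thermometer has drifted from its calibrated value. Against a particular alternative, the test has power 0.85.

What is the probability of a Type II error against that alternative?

0.15

Power = 1 − β, so β = 1 − 0.85 = 0.15.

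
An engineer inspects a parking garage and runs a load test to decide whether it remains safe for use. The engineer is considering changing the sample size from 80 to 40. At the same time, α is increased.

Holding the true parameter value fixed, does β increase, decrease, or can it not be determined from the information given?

Cannot be determined from the information given.

The first change alone would make β increase; the second alone would make β decrease. Which effect dominates depends on the magnitudes, which are not given.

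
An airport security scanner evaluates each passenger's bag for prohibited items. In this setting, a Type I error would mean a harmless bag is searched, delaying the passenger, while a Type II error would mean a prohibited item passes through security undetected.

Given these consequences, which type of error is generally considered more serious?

The Type II consequence (a prohibited item passes through security undetected) is more severe than the Type I consequence (a harmless bag is searched, delaying the passenger).

Type II error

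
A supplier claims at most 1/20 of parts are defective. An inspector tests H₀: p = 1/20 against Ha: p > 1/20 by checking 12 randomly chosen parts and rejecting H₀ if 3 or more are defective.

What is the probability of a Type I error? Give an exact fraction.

16030320228069/819200000000000

α = P(reject H₀ | H₀ true) = P(Y ≥ 3 | p = 1/20), Y ~ Binomial(12, 1/20).
Via the complement, α = 1 − Σ_{j=0}^{2} C(12,j)(1/20)^j(19/20)^{12-j} = 16030320228069/819200000000000.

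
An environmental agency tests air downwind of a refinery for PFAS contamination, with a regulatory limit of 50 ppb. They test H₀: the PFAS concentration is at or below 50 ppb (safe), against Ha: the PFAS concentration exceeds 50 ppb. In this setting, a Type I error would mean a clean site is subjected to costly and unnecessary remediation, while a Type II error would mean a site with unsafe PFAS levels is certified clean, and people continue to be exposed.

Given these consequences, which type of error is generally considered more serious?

Type II error

The Type II consequence (a site with unsafe PFAS levels is certified clean, and people continue to be exposed) is more severe than the Type I consequence (a clean site is subjected to costly and unnecessary remediation).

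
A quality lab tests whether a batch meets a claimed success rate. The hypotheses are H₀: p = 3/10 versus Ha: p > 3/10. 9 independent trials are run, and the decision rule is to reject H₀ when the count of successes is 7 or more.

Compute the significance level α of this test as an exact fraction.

2145447/500000000

Under H₀, K ~ Binomial(9, 3/10), and α = P(K ≥ 7).
Adding the binomial terms for j = 7 through 9 with p = 3/10 yields 2145447/500000000.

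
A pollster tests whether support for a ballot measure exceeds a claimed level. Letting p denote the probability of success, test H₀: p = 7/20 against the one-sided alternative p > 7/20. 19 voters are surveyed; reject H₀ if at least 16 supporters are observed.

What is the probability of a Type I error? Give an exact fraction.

Under H₀, X ~ Binomial(19, 7/20), and α = P(X ≥ 16).
Adding the binomial terms for j = 16 through 19 with p = 7/20 yields 4867859971043445677/327680000000000000000000.

4867859971043445677/327680000000000000000000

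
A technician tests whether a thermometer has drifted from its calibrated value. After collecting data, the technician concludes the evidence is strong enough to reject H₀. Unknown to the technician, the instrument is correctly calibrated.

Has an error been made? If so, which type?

Type I error

The conventional null hypothesis here is that the instrument is correctly calibrated.
H₀ was rejected, but H₀ is actually true.
Rejecting a true null hypothesis is a Type I error (false positive).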